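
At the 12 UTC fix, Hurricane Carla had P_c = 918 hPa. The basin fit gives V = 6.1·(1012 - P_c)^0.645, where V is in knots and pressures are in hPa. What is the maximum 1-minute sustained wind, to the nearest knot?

114 kt

ΔP = 1012 − 918 = 94 hPa.
94^0.645 ≈ 18.736.
V ≈ 6.1 × 18.736 ≈ 114.3 kt.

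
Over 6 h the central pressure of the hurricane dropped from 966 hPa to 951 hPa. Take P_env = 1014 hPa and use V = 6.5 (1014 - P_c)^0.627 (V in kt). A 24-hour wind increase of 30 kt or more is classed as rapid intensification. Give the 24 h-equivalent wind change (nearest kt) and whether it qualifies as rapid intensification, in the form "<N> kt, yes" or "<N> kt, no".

55 kt, yes

V₁: ΔP = 48, V ≈ 6.5 × 48^0.627 ≈ 73.63 kt.
V₂: ΔP = 63, V ≈ 6.5 × 63^0.627 ≈ 87.32 kt.
ΔV over 6 h = 13.69 kt → 24 h equivalent = 13.69 × 24/6 ≈ 54.76 kt.
55 kt ≥ 30 kt ⇒ rapid intensification.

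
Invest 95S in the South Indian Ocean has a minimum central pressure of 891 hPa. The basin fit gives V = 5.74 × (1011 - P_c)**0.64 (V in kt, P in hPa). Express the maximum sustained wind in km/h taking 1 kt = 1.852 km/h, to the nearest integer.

ΔP = 1011 − 891 = 120 hPa.
V ≈ 5.74 × 120^0.64 = 5.74 × 21.413 ≈ 122.910 kt.
122.910 × 1.852 ≈ 227.63 km/h → 228 km/h.

228 km/h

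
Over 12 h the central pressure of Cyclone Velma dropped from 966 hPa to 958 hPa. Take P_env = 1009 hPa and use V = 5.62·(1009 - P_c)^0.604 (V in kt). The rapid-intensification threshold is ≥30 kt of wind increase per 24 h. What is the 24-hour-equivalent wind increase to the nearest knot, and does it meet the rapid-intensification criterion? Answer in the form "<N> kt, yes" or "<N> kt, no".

V₁: ΔP = 43, V ≈ 5.62 × 43^0.604 ≈ 54.49 kt.
V₂: ΔP = 51, V ≈ 5.62 × 51^0.604 ≈ 60.41 kt.
ΔV over 12 h = 5.92 kt → 24 h equivalent = 5.92 × 24/12 ≈ 11.84 kt.
12 kt < 30 kt ⇒ not rapid intensification.

12 kt, no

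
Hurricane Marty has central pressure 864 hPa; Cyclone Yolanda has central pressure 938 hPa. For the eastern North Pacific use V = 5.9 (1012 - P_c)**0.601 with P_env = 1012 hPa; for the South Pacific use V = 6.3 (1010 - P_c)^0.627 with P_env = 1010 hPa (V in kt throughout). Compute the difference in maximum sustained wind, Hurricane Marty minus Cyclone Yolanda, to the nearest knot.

Hurricane Marty: ΔP = 148; V ≈ 5.9 × 148^0.601 ≈ 118.90 kt.
Cyclone Yolanda: ΔP = 72; V ≈ 6.3 × 72^0.627 ≈ 92.02 kt.
Difference ≈ 118.90 − 92.02 = 26.88 → 27 kt.

27 kt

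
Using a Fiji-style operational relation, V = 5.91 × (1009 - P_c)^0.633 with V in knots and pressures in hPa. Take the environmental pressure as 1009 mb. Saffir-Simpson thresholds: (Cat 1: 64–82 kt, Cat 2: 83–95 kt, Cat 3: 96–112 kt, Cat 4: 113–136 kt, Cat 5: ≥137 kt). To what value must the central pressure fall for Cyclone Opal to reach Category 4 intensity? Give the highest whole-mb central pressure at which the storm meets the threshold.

Category 4 begins at V = 113 kt.
Required ΔP = (113/5.91)^(1/0.633) = 19.120^1.580 ≈ 105.80 mb.
P_c ≤ 1009 − 105.80 = 903.20, so the highest integer P_c is 903 mb.

903 mb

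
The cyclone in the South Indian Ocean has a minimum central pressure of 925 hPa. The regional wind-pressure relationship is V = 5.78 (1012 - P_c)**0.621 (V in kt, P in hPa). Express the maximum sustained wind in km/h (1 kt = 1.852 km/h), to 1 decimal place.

171.4 km/h

ΔP = 1012 − 925 = 87 hPa.
V ≈ 5.78 × 87^0.621 = 5.78 × 16.012 ≈ 92.548 kt.
92.548 × 1.852 ≈ 171.40 km/h → 171.4 km/h.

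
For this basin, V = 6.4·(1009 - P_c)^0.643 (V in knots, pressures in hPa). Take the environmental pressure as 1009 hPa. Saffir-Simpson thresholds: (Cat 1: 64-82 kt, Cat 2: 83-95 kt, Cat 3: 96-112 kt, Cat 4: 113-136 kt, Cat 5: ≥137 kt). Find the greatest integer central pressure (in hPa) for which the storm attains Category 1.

Category 1 begins at V = 64 kt.
Required ΔP = (64/6.4)^(1/0.643) = 10.000^1.555 ≈ 35.91 hPa.
P_c ≤ 1009 − 35.91 = 973.09, so the highest integer P_c is 973 hPa.

973 hPa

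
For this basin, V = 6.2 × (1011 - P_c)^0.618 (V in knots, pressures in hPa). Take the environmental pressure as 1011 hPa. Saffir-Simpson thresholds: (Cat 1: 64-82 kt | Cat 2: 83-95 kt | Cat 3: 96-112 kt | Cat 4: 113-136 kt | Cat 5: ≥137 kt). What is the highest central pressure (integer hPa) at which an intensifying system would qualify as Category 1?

Category 1 begins at V = 64 kt.
Required ΔP = (64/6.2)^(1/0.618) = 10.323^1.618 ≈ 43.70 hPa.
P_c ≤ 1011 − 43.70 = 967.30, so the highest integer P_c is 967 hPa.

967 hPa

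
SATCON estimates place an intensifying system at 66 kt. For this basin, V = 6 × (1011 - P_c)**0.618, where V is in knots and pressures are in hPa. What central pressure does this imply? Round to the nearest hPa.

ΔP = (V / 6)^(1/0.618) = (66/6)^1.618.
66/6 = 11.000; 11.000^1.618 ≈ 48.43 hPa.
P_c = 1011 − 48.43 = 962.57 ≈ 963 hPa.

963 hPa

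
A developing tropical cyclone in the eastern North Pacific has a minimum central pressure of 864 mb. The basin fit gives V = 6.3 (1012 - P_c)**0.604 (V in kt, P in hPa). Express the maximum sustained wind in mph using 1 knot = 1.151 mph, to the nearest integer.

ΔP = 1012 − 864 = 148 mb.
V ≈ 6.3 × 148^0.604 = 6.3 × 20.457 ≈ 128.878 kt.
128.878 × 1.151 ≈ 148.34 mph → 148 mph.

148 mph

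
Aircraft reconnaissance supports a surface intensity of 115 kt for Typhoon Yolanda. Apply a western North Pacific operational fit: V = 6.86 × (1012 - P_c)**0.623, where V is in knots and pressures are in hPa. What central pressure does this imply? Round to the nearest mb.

ΔP = (V / 6.86)^(1/0.623) = (115/6.86)^1.605.
115/6.86 = 16.764; 16.764^1.605 ≈ 92.32 mb.
P_c = 1012 − 92.32 = 919.68 ≈ 920 mb.

920 mb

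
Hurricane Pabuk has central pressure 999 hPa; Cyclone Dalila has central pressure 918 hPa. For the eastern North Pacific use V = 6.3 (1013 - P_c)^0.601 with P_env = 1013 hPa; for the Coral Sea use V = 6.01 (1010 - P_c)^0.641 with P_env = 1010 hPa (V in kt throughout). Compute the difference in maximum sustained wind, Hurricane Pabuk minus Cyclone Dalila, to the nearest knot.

-78 kt

Hurricane Pabuk: ΔP = 14; V ≈ 6.3 × 14^0.601 ≈ 30.77 kt.
Cyclone Dalila: ΔP = 92; V ≈ 6.01 × 92^0.641 ≈ 109.06 kt.
Difference ≈ 30.77 − 109.06 = -78.29 → -78 kt.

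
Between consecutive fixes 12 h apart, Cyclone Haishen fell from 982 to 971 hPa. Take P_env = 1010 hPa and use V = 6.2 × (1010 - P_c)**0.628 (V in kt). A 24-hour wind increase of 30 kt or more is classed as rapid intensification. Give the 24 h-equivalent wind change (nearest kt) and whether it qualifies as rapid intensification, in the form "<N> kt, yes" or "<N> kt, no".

23 kt, no

V₁: ΔP = 28, V ≈ 6.2 × 28^0.628 ≈ 50.26 kt.
V₂: ΔP = 39, V ≈ 6.2 × 39^0.628 ≈ 61.88 kt.
ΔV over 12 h = 11.62 kt → 24 h equivalent = 11.62 × 24/12 ≈ 23.24 kt.
23 kt < 30 kt ⇒ not rapid intensification.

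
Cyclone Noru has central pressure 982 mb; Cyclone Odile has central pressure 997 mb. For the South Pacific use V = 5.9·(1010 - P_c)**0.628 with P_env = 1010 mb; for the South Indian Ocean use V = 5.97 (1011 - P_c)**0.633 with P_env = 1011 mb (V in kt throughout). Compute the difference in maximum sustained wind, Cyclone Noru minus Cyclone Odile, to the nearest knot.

Cyclone Noru: ΔP = 28; V ≈ 5.9 × 28^0.628 ≈ 47.83 kt.
Cyclone Odile: ΔP = 14; V ≈ 5.97 × 14^0.633 ≈ 31.73 kt.
Difference ≈ 47.83 − 31.73 = 16.10 → 16 kt.

16 kt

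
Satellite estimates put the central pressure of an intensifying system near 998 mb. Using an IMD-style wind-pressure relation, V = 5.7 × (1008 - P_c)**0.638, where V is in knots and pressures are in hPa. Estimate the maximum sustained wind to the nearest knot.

ΔP = 1008 − 998 = 10 mb.
10^0.638 ≈ 4.345.
V ≈ 5.7 × 4.345 ≈ 24.8 kt.

25 kt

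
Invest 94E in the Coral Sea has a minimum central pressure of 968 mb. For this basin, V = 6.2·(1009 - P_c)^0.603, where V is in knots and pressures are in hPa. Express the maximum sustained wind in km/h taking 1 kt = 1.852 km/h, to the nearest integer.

ΔP = 1009 − 968 = 41 mb.
V ≈ 6.2 × 41^0.603 = 6.2 × 9.387 ≈ 58.197 kt.
58.197 × 1.852 ≈ 107.78 km/h → 108 km/h.

108 km/h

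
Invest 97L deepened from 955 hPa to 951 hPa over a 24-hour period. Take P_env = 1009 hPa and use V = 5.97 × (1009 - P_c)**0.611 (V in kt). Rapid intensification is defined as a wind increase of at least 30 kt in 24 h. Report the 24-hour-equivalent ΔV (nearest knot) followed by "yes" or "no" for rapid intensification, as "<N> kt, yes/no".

3 kt, no

V₁: ΔP = 54, V ≈ 5.97 × 54^0.611 ≈ 68.31 kt.
V₂: ΔP = 58, V ≈ 5.97 × 58^0.611 ≈ 71.36 kt.
ΔV over 24 h = 3.05 kt → 24 h equivalent = 3.05 × 24/24 ≈ 3.05 kt.
3 kt < 30 kt ⇒ not rapid intensification.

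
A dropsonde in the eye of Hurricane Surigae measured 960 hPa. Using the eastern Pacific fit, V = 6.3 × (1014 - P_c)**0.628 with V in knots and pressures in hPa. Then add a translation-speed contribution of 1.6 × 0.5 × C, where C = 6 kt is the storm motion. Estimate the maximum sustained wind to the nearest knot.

82 kt

ΔP = 1014 − 960 = 54 hPa.
54^0.628 ≈ 12.245.
V ≈ 6.3 × 12.245 ≈ 77.1 kt.
Translation term: 1.6 × 0.5 × 6 = 4.8 kt.
Corrected V ≈ 81.9 kt → 82 kt.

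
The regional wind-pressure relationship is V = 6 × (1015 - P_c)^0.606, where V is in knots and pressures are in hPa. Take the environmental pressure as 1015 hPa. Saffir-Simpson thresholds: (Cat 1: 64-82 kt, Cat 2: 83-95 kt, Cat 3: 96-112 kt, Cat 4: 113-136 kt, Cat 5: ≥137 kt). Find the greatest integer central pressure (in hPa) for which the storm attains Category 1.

Category 1 begins at V = 64 kt.
Required ΔP = (64/6)^(1/0.606) = 10.667^1.650 ≈ 49.71 hPa.
P_c ≤ 1015 − 49.71 = 965.29, so the highest integer P_c is 965 hPa.

965 hPa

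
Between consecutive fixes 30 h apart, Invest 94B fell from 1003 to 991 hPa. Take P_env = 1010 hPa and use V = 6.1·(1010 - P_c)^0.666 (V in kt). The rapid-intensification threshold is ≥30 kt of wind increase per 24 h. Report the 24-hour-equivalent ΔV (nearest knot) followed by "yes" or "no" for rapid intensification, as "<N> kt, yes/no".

V₁: ΔP = 7, V ≈ 6.1 × 7^0.666 ≈ 22.29 kt.
V₂: ΔP = 19, V ≈ 6.1 × 19^0.666 ≈ 43.35 kt.
ΔV over 30 h = 21.06 kt → 24 h equivalent = 21.06 × 24/30 ≈ 16.85 kt.
17 kt < 30 kt ⇒ not rapid intensification.

17 kt, no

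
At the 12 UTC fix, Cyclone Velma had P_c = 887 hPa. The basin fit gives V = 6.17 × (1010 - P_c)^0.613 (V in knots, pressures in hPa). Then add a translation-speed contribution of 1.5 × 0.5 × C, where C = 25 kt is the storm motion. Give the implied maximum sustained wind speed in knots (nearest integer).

ΔP = 1010 − 887 = 123 hPa.
123^0.613 ≈ 19.103.
V ≈ 6.17 × 19.103 ≈ 117.9 kt.
Translation term: 1.5 × 0.5 × 25 = 18.75 kt.
Corrected V ≈ 136.65 kt → 137 kt.

137 kt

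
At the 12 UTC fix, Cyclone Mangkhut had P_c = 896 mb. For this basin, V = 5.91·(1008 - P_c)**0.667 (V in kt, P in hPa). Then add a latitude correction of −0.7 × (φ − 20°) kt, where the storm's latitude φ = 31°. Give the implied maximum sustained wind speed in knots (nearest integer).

130 kt

ΔP = 1008 − 896 = 112 mb.
112^0.667 ≈ 23.272.
V ≈ 5.91 × 23.272 ≈ 137.5 kt.
Latitude correction: −0.7 × (31 − 20) = -7.7 kt.
Corrected V ≈ 129.8 kt → 130 kt.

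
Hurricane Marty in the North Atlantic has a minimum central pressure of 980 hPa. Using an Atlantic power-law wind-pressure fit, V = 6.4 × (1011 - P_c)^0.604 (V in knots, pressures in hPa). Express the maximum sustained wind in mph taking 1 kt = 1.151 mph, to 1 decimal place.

58.6 mph

ΔP = 1011 − 980 = 31 hPa.
V ≈ 6.4 × 31^0.604 = 6.4 × 7.958 ≈ 50.929 kt.
50.929 × 1.151 ≈ 58.62 mph → 58.6 mph.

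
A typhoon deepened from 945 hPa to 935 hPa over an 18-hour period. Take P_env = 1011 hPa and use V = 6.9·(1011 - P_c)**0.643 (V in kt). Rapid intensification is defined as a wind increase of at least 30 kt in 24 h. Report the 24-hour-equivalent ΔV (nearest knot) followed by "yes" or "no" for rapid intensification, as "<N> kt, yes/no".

13 kt, no

V₁: ΔP = 66, V ≈ 6.9 × 66^0.643 ≈ 102.05 kt.
V₂: ΔP = 76, V ≈ 6.9 × 76^0.643 ≈ 111.74 kt.
ΔV over 18 h = 9.69 kt → 24 h equivalent = 9.69 × 24/18 ≈ 12.92 kt.
13 kt < 30 kt ⇒ not rapid intensification.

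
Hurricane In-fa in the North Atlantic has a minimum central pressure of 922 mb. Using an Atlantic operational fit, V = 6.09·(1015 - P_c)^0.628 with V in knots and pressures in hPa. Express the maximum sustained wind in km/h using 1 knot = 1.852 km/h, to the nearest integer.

194 km/h

ΔP = 1015 − 922 = 93 mb.
V ≈ 6.09 × 93^0.628 = 6.09 × 17.227 ≈ 104.912 kt.
104.912 × 1.852 ≈ 194.30 km/h → 194 km/h.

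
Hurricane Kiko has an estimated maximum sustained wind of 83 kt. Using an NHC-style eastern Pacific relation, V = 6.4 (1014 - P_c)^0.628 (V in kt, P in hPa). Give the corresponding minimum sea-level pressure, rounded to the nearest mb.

955 mb

ΔP = (V / 6.4)^(1/0.628) = (83/6.4)^1.592.
83/6.4 = 12.969; 12.969^1.592 ≈ 59.17 mb.
P_c = 1014 − 59.17 = 954.83 ≈ 955 mb.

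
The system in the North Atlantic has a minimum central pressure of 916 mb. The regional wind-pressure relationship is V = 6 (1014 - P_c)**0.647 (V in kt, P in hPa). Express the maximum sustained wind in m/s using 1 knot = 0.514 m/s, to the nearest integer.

ΔP = 1014 − 916 = 98 mb.
V ≈ 6 × 98^0.647 = 6 × 19.423 ≈ 116.540 kt.
116.540 × 0.514 ≈ 59.90 m/s → 60 m/s.

60 m/s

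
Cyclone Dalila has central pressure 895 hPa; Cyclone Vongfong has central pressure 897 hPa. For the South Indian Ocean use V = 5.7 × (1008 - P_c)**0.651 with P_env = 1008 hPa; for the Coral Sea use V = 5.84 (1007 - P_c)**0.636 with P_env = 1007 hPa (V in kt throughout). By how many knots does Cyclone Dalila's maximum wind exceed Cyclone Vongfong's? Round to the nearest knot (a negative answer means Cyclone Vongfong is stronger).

Cyclone Dalila: ΔP = 113; V ≈ 5.7 × 113^0.651 ≈ 123.72 kt.
Cyclone Vongfong: ΔP = 110; V ≈ 5.84 × 110^0.636 ≈ 116.07 kt.
Difference ≈ 123.72 − 116.07 = 7.65 → 8 kt.

8 kt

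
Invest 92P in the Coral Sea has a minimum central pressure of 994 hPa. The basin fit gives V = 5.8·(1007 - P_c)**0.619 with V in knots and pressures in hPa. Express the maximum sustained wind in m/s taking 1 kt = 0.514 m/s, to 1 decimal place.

14.6 m/s

ΔP = 1007 − 994 = 13 hPa.
V ≈ 5.8 × 13^0.619 = 5.8 × 4.893 ≈ 28.377 kt.
28.377 × 0.514 ≈ 14.59 m/s → 14.6 m/s.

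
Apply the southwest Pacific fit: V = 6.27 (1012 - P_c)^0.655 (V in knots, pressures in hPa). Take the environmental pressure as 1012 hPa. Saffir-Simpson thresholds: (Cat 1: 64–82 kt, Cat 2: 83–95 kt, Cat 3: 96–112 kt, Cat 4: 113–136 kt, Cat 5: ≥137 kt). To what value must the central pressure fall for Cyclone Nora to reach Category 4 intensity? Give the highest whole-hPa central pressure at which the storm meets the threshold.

Category 4 begins at V = 113 kt.
Required ΔP = (113/6.27)^(1/0.655) = 18.022^1.527 ≈ 82.65 hPa.
P_c ≤ 1012 − 82.65 = 929.35, so the highest integer P_c is 929 hPa.

929 hPa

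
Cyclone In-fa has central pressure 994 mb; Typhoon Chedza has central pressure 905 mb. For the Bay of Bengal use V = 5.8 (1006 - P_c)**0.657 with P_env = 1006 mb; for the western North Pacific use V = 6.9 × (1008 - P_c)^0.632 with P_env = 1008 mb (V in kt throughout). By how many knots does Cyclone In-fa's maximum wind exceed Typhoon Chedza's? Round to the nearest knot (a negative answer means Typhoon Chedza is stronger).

-99 kt

Cyclone In-fa: ΔP = 12; V ≈ 5.8 × 12^0.657 ≈ 29.68 kt.
Typhoon Chedza: ΔP = 103; V ≈ 6.9 × 103^0.632 ≈ 129.11 kt.
Difference ≈ 29.68 − 129.11 = -99.43 → -99 kt.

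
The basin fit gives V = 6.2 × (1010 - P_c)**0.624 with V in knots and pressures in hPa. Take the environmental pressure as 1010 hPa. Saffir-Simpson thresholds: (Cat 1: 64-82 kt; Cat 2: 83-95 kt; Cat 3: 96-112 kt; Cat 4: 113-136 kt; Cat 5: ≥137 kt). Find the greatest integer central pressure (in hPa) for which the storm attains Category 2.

946 hPa

Category 2 begins at V = 83 kt.
Required ΔP = (83/6.2)^(1/0.624) = 13.387^1.603 ≈ 63.91 hPa.
P_c ≤ 1010 − 63.91 = 946.09, so the highest integer P_c is 946 hPa.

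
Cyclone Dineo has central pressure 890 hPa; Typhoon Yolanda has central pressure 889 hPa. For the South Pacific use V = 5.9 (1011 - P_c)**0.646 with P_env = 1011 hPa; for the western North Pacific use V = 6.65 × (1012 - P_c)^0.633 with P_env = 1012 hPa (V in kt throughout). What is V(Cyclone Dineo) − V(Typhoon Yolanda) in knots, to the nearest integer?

-9 kt

Cyclone Dineo: ΔP = 121; V ≈ 5.9 × 121^0.646 ≈ 130.72 kt.
Typhoon Yolanda: ΔP = 123; V ≈ 6.65 × 123^0.633 ≈ 139.87 kt.
Difference ≈ 130.72 − 139.87 = -9.15 → -9 kt.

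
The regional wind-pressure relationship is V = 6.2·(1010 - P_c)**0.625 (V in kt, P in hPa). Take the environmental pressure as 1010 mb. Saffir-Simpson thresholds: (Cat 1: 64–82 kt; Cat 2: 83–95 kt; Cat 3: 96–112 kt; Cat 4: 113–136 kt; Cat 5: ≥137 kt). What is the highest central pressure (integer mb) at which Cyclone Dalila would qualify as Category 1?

Category 1 begins at V = 64 kt.
Required ΔP = (64/6.2)^(1/0.625) = 10.323^1.600 ≈ 41.89 mb.
P_c ≤ 1010 − 41.89 = 968.11, so the highest integer P_c is 968 mb.

968 mb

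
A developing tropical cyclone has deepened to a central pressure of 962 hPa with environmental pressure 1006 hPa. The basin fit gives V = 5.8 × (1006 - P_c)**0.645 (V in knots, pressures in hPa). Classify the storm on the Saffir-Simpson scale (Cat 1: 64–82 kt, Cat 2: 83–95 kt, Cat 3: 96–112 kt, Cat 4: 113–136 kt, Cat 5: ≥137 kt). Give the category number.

ΔP = 1006 − 962 = 44 hPa.
V ≈ 5.8 × 44^0.645 = 5.8 × 11.48 ≈ 67 kt.
67 kt falls in the Category 1 band.

1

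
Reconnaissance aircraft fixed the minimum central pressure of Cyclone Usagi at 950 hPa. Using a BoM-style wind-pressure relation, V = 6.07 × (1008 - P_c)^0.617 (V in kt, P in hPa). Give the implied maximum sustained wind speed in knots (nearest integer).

74 kt

ΔP = 1008 − 950 = 58 hPa.
58^0.617 ≈ 12.247.
V ≈ 6.07 × 12.247 ≈ 74.3 kt.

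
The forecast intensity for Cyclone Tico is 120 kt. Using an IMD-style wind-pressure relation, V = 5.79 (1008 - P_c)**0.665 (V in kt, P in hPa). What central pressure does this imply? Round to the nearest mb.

913 mb

ΔP = (V / 5.79)^(1/0.665) = (120/5.79)^1.504.
120/5.79 = 20.725; 20.725^1.504 ≈ 95.43 mb.
P_c = 1008 − 95.43 = 912.57 ≈ 913 mb.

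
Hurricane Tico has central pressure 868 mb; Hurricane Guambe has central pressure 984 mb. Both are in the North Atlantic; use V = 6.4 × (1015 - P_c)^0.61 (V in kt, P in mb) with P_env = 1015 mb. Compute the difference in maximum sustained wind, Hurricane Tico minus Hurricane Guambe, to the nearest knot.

82 kt

Hurricane Tico: ΔP = 147; V ≈ 6.4 × 147^0.61 ≈ 134.35 kt.
Hurricane Guambe: ΔP = 31; V ≈ 6.4 × 31^0.61 ≈ 51.99 kt.
Difference ≈ 134.35 − 51.99 = 82.36 → 82 kt.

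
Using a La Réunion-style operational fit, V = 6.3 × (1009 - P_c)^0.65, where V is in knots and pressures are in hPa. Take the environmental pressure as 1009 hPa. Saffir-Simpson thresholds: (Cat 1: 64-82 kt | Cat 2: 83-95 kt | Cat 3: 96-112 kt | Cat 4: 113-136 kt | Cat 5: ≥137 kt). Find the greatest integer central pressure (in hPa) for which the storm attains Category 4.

Category 4 begins at V = 113 kt.
Required ΔP = (113/6.3)^(1/0.65) = 17.937^1.538 ≈ 84.88 hPa.
P_c ≤ 1009 − 84.88 = 924.12, so the highest integer P_c is 924 hPa.

924 hPa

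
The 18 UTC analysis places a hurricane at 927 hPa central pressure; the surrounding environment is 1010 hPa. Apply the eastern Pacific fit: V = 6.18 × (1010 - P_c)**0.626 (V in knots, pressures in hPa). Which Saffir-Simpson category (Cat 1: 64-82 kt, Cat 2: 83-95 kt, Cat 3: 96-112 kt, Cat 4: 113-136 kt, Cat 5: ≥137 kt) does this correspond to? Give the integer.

ΔP = 1010 − 927 = 83 hPa.
V ≈ 6.18 × 83^0.626 = 6.18 × 15.90 ≈ 98 kt.
98 kt falls in the Category 3 band.

3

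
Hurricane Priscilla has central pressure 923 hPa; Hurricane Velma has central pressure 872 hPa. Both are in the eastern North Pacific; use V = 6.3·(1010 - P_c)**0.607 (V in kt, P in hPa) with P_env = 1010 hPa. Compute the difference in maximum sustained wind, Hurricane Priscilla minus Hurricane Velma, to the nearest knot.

-31 kt

Hurricane Priscilla: ΔP = 87; V ≈ 6.3 × 87^0.607 ≈ 94.76 kt.
Hurricane Velma: ΔP = 138; V ≈ 6.3 × 138^0.607 ≈ 125.39 kt.
Difference ≈ 94.76 − 125.39 = -30.63 → -31 kt.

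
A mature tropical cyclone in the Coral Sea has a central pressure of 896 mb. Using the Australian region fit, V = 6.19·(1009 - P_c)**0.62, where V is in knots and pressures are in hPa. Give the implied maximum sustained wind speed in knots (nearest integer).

116 kt

ΔP = 1009 − 896 = 113 mb.
113^0.62 ≈ 18.746.
V ≈ 6.19 × 18.746 ≈ 116.0 kt.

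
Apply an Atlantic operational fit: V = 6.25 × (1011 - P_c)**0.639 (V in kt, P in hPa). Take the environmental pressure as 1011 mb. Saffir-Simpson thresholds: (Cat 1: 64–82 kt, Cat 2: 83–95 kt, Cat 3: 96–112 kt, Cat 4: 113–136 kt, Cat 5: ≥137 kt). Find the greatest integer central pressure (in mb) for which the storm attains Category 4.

918 mb

Category 4 begins at V = 113 kt.
Required ΔP = (113/6.25)^(1/0.639) = 18.080^1.565 ≈ 92.78 mb.
P_c ≤ 1011 − 92.78 = 918.22, so the highest integer P_c is 918 mb.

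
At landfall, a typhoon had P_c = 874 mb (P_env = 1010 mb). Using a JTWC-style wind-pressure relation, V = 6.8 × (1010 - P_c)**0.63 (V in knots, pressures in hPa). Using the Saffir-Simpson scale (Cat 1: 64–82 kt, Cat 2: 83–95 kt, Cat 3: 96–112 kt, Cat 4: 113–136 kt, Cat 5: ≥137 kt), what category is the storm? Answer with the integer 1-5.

5

ΔP = 1010 − 874 = 136 mb.
V ≈ 6.8 × 136^0.63 = 6.8 × 22.09 ≈ 150 kt.
150 kt falls in the Category 5 band.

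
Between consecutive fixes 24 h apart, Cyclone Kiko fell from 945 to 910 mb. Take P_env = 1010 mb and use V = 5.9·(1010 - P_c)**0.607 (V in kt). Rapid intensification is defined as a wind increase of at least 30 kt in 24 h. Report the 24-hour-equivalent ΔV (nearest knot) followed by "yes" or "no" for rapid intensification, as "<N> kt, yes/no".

V₁: ΔP = 65, V ≈ 5.9 × 65^0.607 ≈ 74.35 kt.
V₂: ΔP = 100, V ≈ 5.9 × 100^0.607 ≈ 96.57 kt.
ΔV over 24 h = 22.22 kt → 24 h equivalent = 22.22 × 24/24 ≈ 22.22 kt.
22 kt < 30 kt ⇒ not rapid intensification.

22 kt, no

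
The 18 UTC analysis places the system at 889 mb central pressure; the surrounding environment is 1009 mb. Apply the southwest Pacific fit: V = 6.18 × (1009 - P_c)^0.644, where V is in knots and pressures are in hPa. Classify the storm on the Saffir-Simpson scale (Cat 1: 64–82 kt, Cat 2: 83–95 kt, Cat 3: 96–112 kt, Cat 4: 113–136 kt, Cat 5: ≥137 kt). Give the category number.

ΔP = 1009 − 889 = 120 mb.
V ≈ 6.18 × 120^0.644 = 6.18 × 21.83 ≈ 135 kt.
135 kt falls in the Category 4 band.

4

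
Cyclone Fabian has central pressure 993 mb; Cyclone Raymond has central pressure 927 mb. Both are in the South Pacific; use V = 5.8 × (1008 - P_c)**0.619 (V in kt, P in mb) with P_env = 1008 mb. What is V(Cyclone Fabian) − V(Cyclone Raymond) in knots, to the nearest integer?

Cyclone Fabian: ΔP = 15; V ≈ 5.8 × 15^0.619 ≈ 31.00 kt.
Cyclone Raymond: ΔP = 81; V ≈ 5.8 × 81^0.619 ≈ 88.06 kt.
Difference ≈ 31.00 − 88.06 = -57.06 → -57 kt.

-57 kt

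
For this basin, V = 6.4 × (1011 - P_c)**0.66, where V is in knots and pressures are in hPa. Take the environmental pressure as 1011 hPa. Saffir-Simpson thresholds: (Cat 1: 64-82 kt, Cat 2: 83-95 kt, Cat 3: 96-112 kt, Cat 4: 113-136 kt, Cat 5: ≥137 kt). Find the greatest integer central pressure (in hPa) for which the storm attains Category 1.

978 hPa

Category 1 begins at V = 64 kt.
Required ΔP = (64/6.4)^(1/0.66) = 10.000^1.515 ≈ 32.75 hPa.
P_c ≤ 1011 − 32.75 = 978.25, so the highest integer P_c is 978 hPa.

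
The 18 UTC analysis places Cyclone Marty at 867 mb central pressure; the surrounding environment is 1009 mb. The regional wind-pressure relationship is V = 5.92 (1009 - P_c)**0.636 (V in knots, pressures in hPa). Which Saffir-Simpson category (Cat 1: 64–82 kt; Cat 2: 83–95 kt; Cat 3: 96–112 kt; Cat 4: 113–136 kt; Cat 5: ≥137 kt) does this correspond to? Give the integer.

5

ΔP = 1009 − 867 = 142 mb.
V ≈ 5.92 × 142^0.636 = 5.92 × 23.38 ≈ 138 kt.
138 kt falls in the Category 5 band.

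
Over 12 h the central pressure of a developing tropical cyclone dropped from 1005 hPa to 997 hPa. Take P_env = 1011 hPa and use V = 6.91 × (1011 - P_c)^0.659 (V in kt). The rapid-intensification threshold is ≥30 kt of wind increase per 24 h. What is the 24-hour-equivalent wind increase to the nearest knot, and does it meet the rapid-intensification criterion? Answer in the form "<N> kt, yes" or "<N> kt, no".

34 kt, yes

V₁: ΔP = 6, V ≈ 6.91 × 6^0.659 ≈ 22.51 kt.
V₂: ΔP = 14, V ≈ 6.91 × 14^0.659 ≈ 39.33 kt.
ΔV over 12 h = 16.82 kt → 24 h equivalent = 16.82 × 24/12 ≈ 33.64 kt.
34 kt ≥ 30 kt ⇒ rapid intensification.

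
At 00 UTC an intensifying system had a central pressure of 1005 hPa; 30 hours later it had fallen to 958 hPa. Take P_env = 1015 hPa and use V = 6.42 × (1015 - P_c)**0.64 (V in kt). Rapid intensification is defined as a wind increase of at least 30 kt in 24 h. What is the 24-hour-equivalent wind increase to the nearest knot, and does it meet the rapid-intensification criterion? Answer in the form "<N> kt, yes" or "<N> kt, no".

V₁: ΔP = 10, V ≈ 6.42 × 10^0.64 ≈ 28.02 kt.
V₂: ΔP = 57, V ≈ 6.42 × 57^0.64 ≈ 85.37 kt.
ΔV over 30 h = 57.35 kt → 24 h equivalent = 57.35 × 24/30 ≈ 45.88 kt.
46 kt ≥ 30 kt ⇒ rapid intensification.

46 kt, yes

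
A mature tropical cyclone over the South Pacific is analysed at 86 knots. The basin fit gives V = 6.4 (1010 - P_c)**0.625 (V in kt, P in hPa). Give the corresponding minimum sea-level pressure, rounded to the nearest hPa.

946 hPa

ΔP = (V / 6.4)^(1/0.625) = (86/6.4)^1.600.
86/6.4 = 13.438; 13.438^1.600 ≈ 63.87 hPa.
P_c = 1010 − 63.87 = 946.13 ≈ 946 hPa.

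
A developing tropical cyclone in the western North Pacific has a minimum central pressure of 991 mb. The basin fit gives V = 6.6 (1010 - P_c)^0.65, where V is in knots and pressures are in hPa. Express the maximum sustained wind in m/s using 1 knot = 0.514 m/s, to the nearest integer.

ΔP = 1010 − 991 = 19 mb.
V ≈ 6.6 × 19^0.65 = 6.6 × 6.779 ≈ 44.744 kt.
44.744 × 0.514 ≈ 23.00 m/s → 23 m/s.

23 m/s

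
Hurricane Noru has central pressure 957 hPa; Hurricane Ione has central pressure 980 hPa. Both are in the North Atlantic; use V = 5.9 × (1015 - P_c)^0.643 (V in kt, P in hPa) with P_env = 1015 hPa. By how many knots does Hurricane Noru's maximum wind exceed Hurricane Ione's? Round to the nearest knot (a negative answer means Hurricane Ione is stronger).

Hurricane Noru: ΔP = 58; V ≈ 5.9 × 58^0.643 ≈ 80.30 kt.
Hurricane Ione: ΔP = 35; V ≈ 5.9 × 35^0.643 ≈ 58.03 kt.
Difference ≈ 80.30 − 58.03 = 22.27 → 22 kt.

22 kt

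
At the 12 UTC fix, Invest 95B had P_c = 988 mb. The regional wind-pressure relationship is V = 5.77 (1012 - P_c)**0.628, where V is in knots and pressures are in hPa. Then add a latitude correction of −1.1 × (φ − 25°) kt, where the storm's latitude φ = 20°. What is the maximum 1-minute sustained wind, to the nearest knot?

ΔP = 1012 − 988 = 24 mb.
24^0.628 ≈ 7.358.
V ≈ 5.77 × 7.358 ≈ 42.5 kt.
Latitude correction: −1.1 × (20 − 25) = 5.5 kt.
Corrected V ≈ 48 kt → 48 kt.

48 kt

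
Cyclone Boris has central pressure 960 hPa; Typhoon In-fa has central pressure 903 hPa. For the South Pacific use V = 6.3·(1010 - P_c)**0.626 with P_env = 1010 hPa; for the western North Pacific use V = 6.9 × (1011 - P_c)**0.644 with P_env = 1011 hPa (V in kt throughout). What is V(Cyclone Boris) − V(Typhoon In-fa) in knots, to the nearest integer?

Cyclone Boris: ΔP = 50; V ≈ 6.3 × 50^0.626 ≈ 72.93 kt.
Typhoon In-fa: ΔP = 108; V ≈ 6.9 × 108^0.644 ≈ 140.73 kt.
Difference ≈ 72.93 − 140.73 = -67.80 → -68 kt.

-68 kt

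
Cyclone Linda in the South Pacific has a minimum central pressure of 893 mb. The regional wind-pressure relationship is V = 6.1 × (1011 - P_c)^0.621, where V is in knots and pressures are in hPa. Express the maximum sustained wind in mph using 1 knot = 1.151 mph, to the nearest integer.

ΔP = 1011 − 893 = 118 mb.
V ≈ 6.1 × 118^0.621 = 6.1 × 19.348 ≈ 118.024 kt.
118.024 × 1.151 ≈ 135.85 mph → 136 mph.

136 mph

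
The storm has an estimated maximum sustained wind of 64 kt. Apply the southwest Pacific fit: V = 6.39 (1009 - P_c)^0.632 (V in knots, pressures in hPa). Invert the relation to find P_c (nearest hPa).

ΔP = (V / 6.39)^(1/0.632) = (64/6.39)^1.582.
64/6.39 = 10.016; 10.016^1.582 ≈ 38.31 hPa.
P_c = 1009 − 38.31 = 970.69 ≈ 971 hPa.

971 hPa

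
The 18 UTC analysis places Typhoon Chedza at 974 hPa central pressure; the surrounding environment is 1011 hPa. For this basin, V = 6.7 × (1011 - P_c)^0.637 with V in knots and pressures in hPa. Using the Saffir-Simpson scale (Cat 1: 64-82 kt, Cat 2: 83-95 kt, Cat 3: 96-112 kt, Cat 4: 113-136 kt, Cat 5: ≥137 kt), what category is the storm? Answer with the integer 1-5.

ΔP = 1011 − 974 = 37 hPa.
V ≈ 6.7 × 37^0.637 = 6.7 × 9.98 ≈ 67 kt.
67 kt falls in the Category 1 band.

1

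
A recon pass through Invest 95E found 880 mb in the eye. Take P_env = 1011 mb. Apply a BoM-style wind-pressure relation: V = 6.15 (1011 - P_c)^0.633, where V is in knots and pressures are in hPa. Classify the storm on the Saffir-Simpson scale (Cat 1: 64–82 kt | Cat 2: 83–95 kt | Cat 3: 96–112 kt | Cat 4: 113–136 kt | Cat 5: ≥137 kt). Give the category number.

4

ΔP = 1011 − 880 = 131 mb.
V ≈ 6.15 × 131^0.633 = 6.15 × 21.89 ≈ 135 kt.
135 kt falls in the Category 4 band.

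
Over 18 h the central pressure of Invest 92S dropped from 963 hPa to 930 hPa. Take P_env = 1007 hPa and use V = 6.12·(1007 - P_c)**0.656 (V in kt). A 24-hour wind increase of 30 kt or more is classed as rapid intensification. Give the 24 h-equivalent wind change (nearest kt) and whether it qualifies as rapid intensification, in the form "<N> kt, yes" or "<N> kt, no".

V₁: ΔP = 44, V ≈ 6.12 × 44^0.656 ≈ 73.26 kt.
V₂: ΔP = 77, V ≈ 6.12 × 77^0.656 ≈ 105.75 kt.
ΔV over 18 h = 32.49 kt → 24 h equivalent = 32.49 × 24/18 ≈ 43.32 kt.
43 kt ≥ 30 kt ⇒ rapid intensification.

43 kt, yes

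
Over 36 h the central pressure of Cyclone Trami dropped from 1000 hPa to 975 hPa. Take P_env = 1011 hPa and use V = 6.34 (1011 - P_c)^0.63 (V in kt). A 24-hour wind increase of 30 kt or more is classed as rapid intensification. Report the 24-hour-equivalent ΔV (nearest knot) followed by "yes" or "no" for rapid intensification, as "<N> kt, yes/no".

21 kt, no

V₁: ΔP = 11, V ≈ 6.34 × 11^0.63 ≈ 28.72 kt.
V₂: ΔP = 36, V ≈ 6.34 × 36^0.63 ≈ 60.61 kt.
ΔV over 36 h = 31.89 kt → 24 h equivalent = 31.89 × 24/36 ≈ 21.26 kt.
21 kt < 30 kt ⇒ not rapid intensification.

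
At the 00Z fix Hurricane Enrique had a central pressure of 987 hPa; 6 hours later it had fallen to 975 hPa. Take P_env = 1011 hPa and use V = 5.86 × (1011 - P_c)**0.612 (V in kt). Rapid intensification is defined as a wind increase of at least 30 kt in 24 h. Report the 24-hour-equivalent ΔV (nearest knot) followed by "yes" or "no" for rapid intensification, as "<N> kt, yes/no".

46 kt, yes

V₁: ΔP = 24, V ≈ 5.86 × 24^0.612 ≈ 40.98 kt.
V₂: ΔP = 36, V ≈ 5.86 × 36^0.612 ≈ 52.52 kt.
ΔV over 6 h = 11.54 kt → 24 h equivalent = 11.54 × 24/6 ≈ 46.16 kt.
46 kt ≥ 30 kt ⇒ rapid intensification.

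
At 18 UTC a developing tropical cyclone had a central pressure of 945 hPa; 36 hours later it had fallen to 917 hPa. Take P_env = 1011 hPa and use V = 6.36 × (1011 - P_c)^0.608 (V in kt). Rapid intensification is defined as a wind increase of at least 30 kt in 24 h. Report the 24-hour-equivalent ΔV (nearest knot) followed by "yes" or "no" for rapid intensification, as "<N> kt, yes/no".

13 kt, no

V₁: ΔP = 66, V ≈ 6.36 × 66^0.608 ≈ 81.23 kt.
V₂: ΔP = 94, V ≈ 6.36 × 94^0.608 ≈ 100.72 kt.
ΔV over 36 h = 19.49 kt → 24 h equivalent = 19.49 × 24/36 ≈ 12.99 kt.
13 kt < 30 kt ⇒ not rapid intensification.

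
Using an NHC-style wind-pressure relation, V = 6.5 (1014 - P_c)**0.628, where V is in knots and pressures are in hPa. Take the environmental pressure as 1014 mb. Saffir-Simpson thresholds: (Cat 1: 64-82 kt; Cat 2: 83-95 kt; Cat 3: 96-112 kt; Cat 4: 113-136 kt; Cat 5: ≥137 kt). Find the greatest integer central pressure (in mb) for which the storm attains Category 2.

Category 2 begins at V = 83 kt.
Required ΔP = (83/6.5)^(1/0.628) = 12.769^1.592 ≈ 57.73 mb.
P_c ≤ 1014 − 57.73 = 956.27, so the highest integer P_c is 956 mb.

956 mb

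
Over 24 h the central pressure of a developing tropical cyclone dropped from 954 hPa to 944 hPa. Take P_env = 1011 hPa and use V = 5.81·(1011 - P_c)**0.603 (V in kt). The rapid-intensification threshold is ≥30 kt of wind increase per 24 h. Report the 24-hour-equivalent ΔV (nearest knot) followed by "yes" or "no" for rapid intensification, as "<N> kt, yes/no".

V₁: ΔP = 57, V ≈ 5.81 × 57^0.603 ≈ 66.52 kt.
V₂: ΔP = 67, V ≈ 5.81 × 67^0.603 ≈ 73.33 kt.
ΔV over 24 h = 6.81 kt → 24 h equivalent = 6.81 × 24/24 ≈ 6.81 kt.
7 kt < 30 kt ⇒ not rapid intensification.

7 kt, no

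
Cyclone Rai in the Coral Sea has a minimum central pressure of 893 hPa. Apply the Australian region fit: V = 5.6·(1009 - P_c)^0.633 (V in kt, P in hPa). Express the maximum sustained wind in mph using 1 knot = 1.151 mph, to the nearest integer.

ΔP = 1009 − 893 = 116 hPa.
V ≈ 5.6 × 116^0.633 = 5.6 × 20.268 ≈ 113.498 kt.
113.498 × 1.151 ≈ 130.64 mph → 131 mph.

131 mph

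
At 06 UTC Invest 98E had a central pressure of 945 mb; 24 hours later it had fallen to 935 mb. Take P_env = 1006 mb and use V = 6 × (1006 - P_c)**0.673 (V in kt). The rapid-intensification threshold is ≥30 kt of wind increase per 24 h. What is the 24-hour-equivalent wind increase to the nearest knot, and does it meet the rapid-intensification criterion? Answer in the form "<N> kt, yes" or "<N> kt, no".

10 kt, no

V₁: ΔP = 61, V ≈ 6 × 61^0.673 ≈ 95.43 kt.
V₂: ΔP = 71, V ≈ 6 × 71^0.673 ≈ 105.69 kt.
ΔV over 24 h = 10.26 kt → 24 h equivalent = 10.26 × 24/24 ≈ 10.26 kt.
10 kt < 30 kt ⇒ not rapid intensification.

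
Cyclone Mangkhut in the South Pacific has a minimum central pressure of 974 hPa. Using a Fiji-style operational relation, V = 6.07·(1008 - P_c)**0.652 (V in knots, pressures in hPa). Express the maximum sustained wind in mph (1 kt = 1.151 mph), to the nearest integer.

ΔP = 1008 − 974 = 34 hPa.
V ≈ 6.07 × 34^0.652 = 6.07 × 9.966 ≈ 60.494 kt.
60.494 × 1.151 ≈ 69.63 mph → 70 mph.

70 mph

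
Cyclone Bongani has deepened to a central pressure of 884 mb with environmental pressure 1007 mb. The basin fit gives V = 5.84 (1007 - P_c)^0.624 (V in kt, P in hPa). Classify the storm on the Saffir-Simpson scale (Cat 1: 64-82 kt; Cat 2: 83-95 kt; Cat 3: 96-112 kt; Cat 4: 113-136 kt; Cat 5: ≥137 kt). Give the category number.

4

ΔP = 1007 − 884 = 123 mb.
V ≈ 5.84 × 123^0.624 = 5.84 × 20.14 ≈ 118 kt.
118 kt falls in the Category 4 band.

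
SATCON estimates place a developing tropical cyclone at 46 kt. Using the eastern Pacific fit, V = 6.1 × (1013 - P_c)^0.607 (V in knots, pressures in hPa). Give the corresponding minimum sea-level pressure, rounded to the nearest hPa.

ΔP = (V / 6.1)^(1/0.607) = (46/6.1)^1.647.
46/6.1 = 7.541; 7.541^1.647 ≈ 27.89 hPa.
P_c = 1013 − 27.89 = 985.11 ≈ 985 hPa.

985 hPa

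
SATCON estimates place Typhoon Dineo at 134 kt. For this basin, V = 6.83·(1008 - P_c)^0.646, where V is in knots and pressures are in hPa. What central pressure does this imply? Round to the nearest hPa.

908 hPa

ΔP = (V / 6.83)^(1/0.646) = (134/6.83)^1.548.
134/6.83 = 19.619; 19.619^1.548 ≈ 100.24 hPa.
P_c = 1008 − 100.24 = 907.76 ≈ 908 hPa.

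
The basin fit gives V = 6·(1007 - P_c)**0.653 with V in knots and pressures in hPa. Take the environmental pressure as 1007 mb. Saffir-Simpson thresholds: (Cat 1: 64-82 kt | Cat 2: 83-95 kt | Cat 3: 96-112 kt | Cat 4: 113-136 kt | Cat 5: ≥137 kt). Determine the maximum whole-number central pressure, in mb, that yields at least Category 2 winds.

Category 2 begins at V = 83 kt.
Required ΔP = (83/6)^(1/0.653) = 13.833^1.531 ≈ 55.87 mb.
P_c ≤ 1007 − 55.87 = 951.13, so the highest integer P_c is 951 mb.

951 mb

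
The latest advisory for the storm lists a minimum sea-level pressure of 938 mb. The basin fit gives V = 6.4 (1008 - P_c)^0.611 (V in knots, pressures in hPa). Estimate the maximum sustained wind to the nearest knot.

ΔP = 1008 − 938 = 70 mb.
70^0.611 ≈ 13.408.
V ≈ 6.4 × 13.408 ≈ 85.8 kt.

86 kt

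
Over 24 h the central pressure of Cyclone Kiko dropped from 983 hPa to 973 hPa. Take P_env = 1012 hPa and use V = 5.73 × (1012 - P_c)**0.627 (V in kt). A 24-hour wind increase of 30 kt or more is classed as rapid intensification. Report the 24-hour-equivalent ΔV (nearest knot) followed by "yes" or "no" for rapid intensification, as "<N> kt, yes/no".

10 kt, no

V₁: ΔP = 29, V ≈ 5.73 × 29^0.627 ≈ 47.32 kt.
V₂: ΔP = 39, V ≈ 5.73 × 39^0.627 ≈ 56.98 kt.
ΔV over 24 h = 9.66 kt → 24 h equivalent = 9.66 × 24/24 ≈ 9.66 kt.
10 kt < 30 kt ⇒ not rapid intensification.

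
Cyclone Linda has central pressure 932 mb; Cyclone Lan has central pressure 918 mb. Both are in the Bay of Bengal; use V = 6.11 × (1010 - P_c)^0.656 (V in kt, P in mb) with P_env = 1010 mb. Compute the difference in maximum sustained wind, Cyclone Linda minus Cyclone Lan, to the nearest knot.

Cyclone Linda: ΔP = 78; V ≈ 6.11 × 78^0.656 ≈ 106.48 kt.
Cyclone Lan: ΔP = 92; V ≈ 6.11 × 92^0.656 ≈ 118.65 kt.
Difference ≈ 106.48 − 118.65 = -12.17 → -12 kt.

-12 kt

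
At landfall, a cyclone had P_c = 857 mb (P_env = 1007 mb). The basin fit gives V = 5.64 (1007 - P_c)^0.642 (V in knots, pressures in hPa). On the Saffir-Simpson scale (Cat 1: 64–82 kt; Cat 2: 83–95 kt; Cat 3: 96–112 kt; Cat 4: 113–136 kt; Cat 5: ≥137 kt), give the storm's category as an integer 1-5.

ΔP = 1007 − 857 = 150 mb.
V ≈ 5.64 × 150^0.642 = 5.64 × 24.95 ≈ 141 kt.
141 kt falls in the Category 5 band.

5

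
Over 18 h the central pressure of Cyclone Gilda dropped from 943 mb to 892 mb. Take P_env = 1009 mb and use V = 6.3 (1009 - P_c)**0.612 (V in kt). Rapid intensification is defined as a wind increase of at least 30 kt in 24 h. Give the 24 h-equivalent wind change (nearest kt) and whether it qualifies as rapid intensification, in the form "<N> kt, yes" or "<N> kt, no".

V₁: ΔP = 66, V ≈ 6.3 × 66^0.612 ≈ 81.83 kt.
V₂: ΔP = 117, V ≈ 6.3 × 117^0.612 ≈ 116.16 kt.
ΔV over 18 h = 34.33 kt → 24 h equivalent = 34.33 × 24/18 ≈ 45.77 kt.
46 kt ≥ 30 kt ⇒ rapid intensification.

46 kt, yes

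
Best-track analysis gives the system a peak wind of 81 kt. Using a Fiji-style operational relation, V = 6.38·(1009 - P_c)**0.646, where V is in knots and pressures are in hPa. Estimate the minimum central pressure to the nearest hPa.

958 hPa

ΔP = (V / 6.38)^(1/0.646) = (81/6.38)^1.548.
81/6.38 = 12.696; 12.696^1.548 ≈ 51.10 hPa.
P_c = 1009 − 51.10 = 957.90 ≈ 958 hPa.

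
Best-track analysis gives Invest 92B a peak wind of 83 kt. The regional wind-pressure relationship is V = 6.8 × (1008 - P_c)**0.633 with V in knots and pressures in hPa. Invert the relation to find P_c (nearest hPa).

ΔP = (V / 6.8)^(1/0.633) = (83/6.8)^1.580.
83/6.8 = 12.206; 12.206^1.580 ≈ 52.06 hPa.
P_c = 1008 − 52.06 = 955.94 ≈ 956 hPa.

956 hPa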